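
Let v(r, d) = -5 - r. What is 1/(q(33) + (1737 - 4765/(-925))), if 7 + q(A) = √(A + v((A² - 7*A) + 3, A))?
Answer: 59385555/103071435434 - 239575*I*√17/103071435434 ≈ 0.00057616 - 9.5836e-6*I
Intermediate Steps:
q(A) = -7 + √(-8 - A² + 8*A) (q(A) = -7 + √(A + (-5 - ((A² - 7*A) + 3))) = -7 + √(A + (-5 - (3 + A² - 7*A))) = -7 + √(A + (-5 + (-3 - A² + 7*A))) = -7 + √(A + (-8 - A² + 7*A)) = -7 + √(-8 - A² + 8*A))
1/(q(33) + (1737 - 4765/(-925))) = 1/((-7 + √(-8 - 1*33² + 8*33)) + (1737 - 4765/(-925))) = 1/((-7 + √(-8 - 1*1089 + 264)) + (1737 - 4765*(-1)/925)) = 1/((-7 + √(-8 - 1089 + 264)) + (1737 - 1*(-953/185))) = 1/((-7 + √(-833)) + (1737 + 953/185)) = 1/((-7 + 7*I*√17) + 322298/185) = 1/(321003/185 + 7*I*√17)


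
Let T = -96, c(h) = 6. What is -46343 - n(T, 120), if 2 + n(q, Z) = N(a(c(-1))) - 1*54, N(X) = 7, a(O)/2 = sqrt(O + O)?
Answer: -46294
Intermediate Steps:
a(O) = 2*sqrt(2)*sqrt(O) (a(O) = 2*sqrt(O + O) = 2*sqrt(2*O) = 2*(sqrt(2)*sqrt(O)) = 2*sqrt(2)*sqrt(O))
n(q, Z) = -49 (n(q, Z) = -2 + (7 - 1*54) = -2 + (7 - 54) = -2 - 47 = -49)
-46343 - n(T, 120) = -46343 - 1*(-49) = -46343 + 49 = -46294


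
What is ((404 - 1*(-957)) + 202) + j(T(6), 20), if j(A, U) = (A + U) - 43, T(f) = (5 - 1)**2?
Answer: 1556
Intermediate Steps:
T(f) = 16 (T(f) = 4**2 = 16)
j(A, U) = -43 + A + U
((404 - 1*(-957)) + 202) + j(T(6), 20) = ((404 - 1*(-957)) + 202) + (-43 + 16 + 20) = ((404 + 957) + 202) - 7 = (1361 + 202) - 7 = 1563 - 7 = 1556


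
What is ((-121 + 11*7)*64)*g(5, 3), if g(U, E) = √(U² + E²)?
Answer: -2816*√34 ≈ -16420.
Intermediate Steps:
g(U, E) = √(E² + U²)
((-121 + 11*7)*64)*g(5, 3) = ((-121 + 11*7)*64)*√(3² + 5²) = ((-121 + 77)*64)*√(9 + 25) = (-44*64)*√34 = -2816*√34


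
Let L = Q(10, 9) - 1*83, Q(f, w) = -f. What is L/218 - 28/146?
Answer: -9841/15914 ≈ -0.61839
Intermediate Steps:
L = -93 (L = -1*10 - 1*83 = -10 - 83 = -93)
L/218 - 28/146 = -93/218 - 28/146 = -93*1/218 - 28*1/146 = -93/218 - 14/73 = -9841/15914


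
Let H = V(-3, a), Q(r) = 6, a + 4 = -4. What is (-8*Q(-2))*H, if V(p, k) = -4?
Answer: 192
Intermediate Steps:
a = -8 (a = -4 - 4 = -8)
H = -4
(-8*Q(-2))*H = -8*6*(-4) = -48*(-4) = 192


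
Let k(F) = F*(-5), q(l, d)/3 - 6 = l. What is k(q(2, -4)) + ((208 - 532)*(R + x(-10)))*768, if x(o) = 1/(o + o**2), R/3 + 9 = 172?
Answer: -608408664/5 ≈ -1.2168e+8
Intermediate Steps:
R = 489 (R = -27 + 3*172 = -27 + 516 = 489)
q(l, d) = 18 + 3*l
k(F) = -5*F
k(q(2, -4)) + ((208 - 532)*(R + x(-10)))*768 = -5*(18 + 3*2) + ((208 - 532)*(489 + 1/((-10)*(1 - 10))))*768 = -5*(18 + 6) - 324*(489 - 1/10/(-9))*768 = -5*24 - 324*(489 - 1/10*(-1/9))*768 = -120 - 324*(489 + 1/90)*768 = -120 - 324*44011/90*768 = -120 - 792198/5*768 = -120 - 608408064/5 = -608408664/5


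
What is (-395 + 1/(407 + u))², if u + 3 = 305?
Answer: 78430242916/502681 ≈ 1.5602e+5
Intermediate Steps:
u = 302 (u = -3 + 305 = 302)
(-395 + 1/(407 + u))² = (-395 + 1/(407 + 302))² = (-395 + 1/709)² = (-280054/709)² = 78430242916/502681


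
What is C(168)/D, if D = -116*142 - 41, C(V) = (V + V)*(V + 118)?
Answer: -13728/2359 ≈ -5.8194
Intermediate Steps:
C(V) = 2*V*(118 + V) (C(V) = (2*V)*(118 + V) = 2*V*(118 + V))
D = -16513 (D = -16472 - 41 = -16513)
C(168)/D = (2*168*(118 + 168))/(-16513) = (2*168*286)*(-1/16513) = 96096*(-1/16513) = -13728/2359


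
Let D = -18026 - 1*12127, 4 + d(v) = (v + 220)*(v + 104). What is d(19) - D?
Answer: 59546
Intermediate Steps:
d(v) = -4 + (104 + v)*(220 + v) (d(v) = -4 + (v + 220)*(v + 104) = -4 + (220 + v)*(104 + v) = -4 + (104 + v)*(220 + v))
D = -30153 (D = -18026 - 12127 = -30153)
d(19) - D = (22876 + 19² + 324*19) - 1*(-30153) = (22876 + 361 + 6156) + 30153 = 29393 + 30153 = 59546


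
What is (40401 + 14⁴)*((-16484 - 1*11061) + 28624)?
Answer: 85043543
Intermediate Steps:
(40401 + 14⁴)*((-16484 - 1*11061) + 28624) = (40401 + 38416)*((-16484 - 11061) + 28624) = 78817*(-27545 + 28624) = 78817*1079 = 85043543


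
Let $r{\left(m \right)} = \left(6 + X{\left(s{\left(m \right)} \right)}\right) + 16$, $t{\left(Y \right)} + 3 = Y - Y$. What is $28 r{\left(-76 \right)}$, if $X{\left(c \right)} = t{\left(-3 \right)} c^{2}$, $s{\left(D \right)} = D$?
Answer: $-484568$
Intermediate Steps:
$t{\left(Y \right)} = -3$ ($t{\left(Y \right)} = -3 + \left(Y - Y\right) = -3 + 0 = -3$)
$X{\left(c \right)} = - 3 c^{2}$
$r{\left(m \right)} = 22 - 3 m^{2}$ ($r{\left(m \right)} = \left(6 - 3 m^{2}\right) + 16 = 22 - 3 m^{2}$)
$28 r{\left(-76 \right)} = 28 \left(22 - 3 \left(-76\right)^{2}\right) = 28 \left(22 - 17328\right) = 28 \left(-17306\right) = -484568$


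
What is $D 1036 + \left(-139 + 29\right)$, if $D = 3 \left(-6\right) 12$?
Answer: $-223886$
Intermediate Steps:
$D = -216$ ($D = \left(-18\right) 12 = -216$)
$D 1036 + \left(-139 + 29\right) = \left(-216\right) 1036 + \left(-139 + 29\right) = -223776 - 110 = -223886$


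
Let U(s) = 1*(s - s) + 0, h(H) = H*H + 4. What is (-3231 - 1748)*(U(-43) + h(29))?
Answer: -4207255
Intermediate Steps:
h(H) = 4 + H² (h(H) = H² + 4 = 4 + H²)
U(s) = 0 (U(s) = 1*0 + 0 = 0 + 0 = 0)
(-3231 - 1748)*(U(-43) + h(29)) = (-3231 - 1748)*(0 + (4 + 29²)) = -4979*(0 + (4 + 841)) = -4979*(0 + 845) = -4979*845 = -4207255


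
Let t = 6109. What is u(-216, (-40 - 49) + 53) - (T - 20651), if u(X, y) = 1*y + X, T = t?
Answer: 14290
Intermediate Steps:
T = 6109
u(X, y) = X + y (u(X, y) = y + X = X + y)
u(-216, (-40 - 49) + 53) - (T - 20651) = (-216 + ((-40 - 49) + 53)) - (6109 - 20651) = (-216 + (-89 + 53)) - 1*(-14542) = (-216 - 36) + 14542 = -252 + 14542 = 14290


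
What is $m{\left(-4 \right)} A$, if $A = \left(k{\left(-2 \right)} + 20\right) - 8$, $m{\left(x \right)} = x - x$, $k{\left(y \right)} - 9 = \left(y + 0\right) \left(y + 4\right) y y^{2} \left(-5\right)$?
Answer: $0$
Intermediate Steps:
$k{\left(y \right)} = 9 - 5 y^{4} \left(4 + y\right)$ ($k{\left(y \right)} = 9 + \left(y + 0\right) \left(y + 4\right) y y^{2} \left(-5\right) = 9 + y \left(4 + y\right) y^{3} \left(-5\right) = 9 + y^{4} \left(4 + y\right) \left(-5\right) = 9 - 5 y^{4} \left(4 + y\right)$)
$m{\left(x \right)} = 0$
$A = -139$ ($A = \left(\left(9 - 20 \left(-2\right)^{4} - 5 \left(-2\right)^{5}\right) + 20\right) - 8 = \left(\left(9 - 320 - -160\right) + 20\right) - 8 = \left(\left(9 - 320 + 160\right) + 20\right) - 8 = \left(-151 + 20\right) - 8 = -131 - 8 = -139$)
$m{\left(-4 \right)} A = 0 \left(-139\right) = 0$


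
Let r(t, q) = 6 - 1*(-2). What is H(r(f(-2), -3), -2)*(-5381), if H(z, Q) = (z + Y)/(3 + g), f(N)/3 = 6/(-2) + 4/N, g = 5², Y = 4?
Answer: -16143/7 ≈ -2306.1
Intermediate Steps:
g = 25
f(N) = -9 + 12/N (f(N) = 3*(6/(-2) + 4/N) = 3*(6*(-½) + 4/N) = 3*(-3 + 4/N) = -9 + 12/N)
r(t, q) = 8 (r(t, q) = 6 + 2 = 8)
H(z, Q) = ⅐ + z/28 (H(z, Q) = (z + 4)/(3 + 25) = (4 + z)/28 = (4 + z)*(1/28) = ⅐ + z/28)
H(r(f(-2), -3), -2)*(-5381) = (⅐ + (1/28)*8)*(-5381) = (⅐ + 2/7)*(-5381) = (3/7)*(-5381) = -16143/7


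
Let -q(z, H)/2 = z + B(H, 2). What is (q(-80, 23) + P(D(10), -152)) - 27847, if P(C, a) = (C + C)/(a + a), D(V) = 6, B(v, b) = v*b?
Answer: -2111207/76 ≈ -27779.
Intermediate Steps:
B(v, b) = b*v
P(C, a) = C/a (P(C, a) = (2*C)/((2*a)) = (2*C)*(1/(2*a)) = C/a)
q(z, H) = -4*H - 2*z (q(z, H) = -2*(z + 2*H) = -4*H - 2*z)
(q(-80, 23) + P(D(10), -152)) - 27847 = ((-4*23 - 2*(-80)) + 6/(-152)) - 27847 = ((-92 + 160) + 6*(-1/152)) - 27847 = (68 - 3/76) - 27847 = 5165/76 - 27847 = -2111207/76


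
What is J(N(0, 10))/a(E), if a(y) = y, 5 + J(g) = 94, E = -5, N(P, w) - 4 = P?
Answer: -89/5 ≈ -17.800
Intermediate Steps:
N(P, w) = 4 + P
J(g) = 89 (J(g) = -5 + 94 = 89)
J(N(0, 10))/a(E) = 89/(-5) = 89*(-1/5) = -89/5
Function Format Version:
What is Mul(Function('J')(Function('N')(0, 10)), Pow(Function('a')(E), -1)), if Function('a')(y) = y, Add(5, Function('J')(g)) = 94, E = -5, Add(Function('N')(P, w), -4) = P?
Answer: Rational(-89, 5) ≈ -17.800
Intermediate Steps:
Function('N')(P, w) = Add(4, P)
Function('J')(g) = 89 (Function('J')(g) = Add(-5, 94) = 89)
Mul(Function('J')(Function('N')(0, 10)), Pow(Function('a')(E), -1)) = Mul(89, Pow(-5, -1)) = Mul(89, Rational(-1, 5)) = Rational(-89, 5)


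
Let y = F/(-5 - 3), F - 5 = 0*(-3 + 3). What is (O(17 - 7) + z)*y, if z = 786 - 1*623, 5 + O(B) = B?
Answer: -105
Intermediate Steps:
O(B) = -5 + B
z = 163 (z = 786 - 623 = 163)
F = 5 (F = 5 + 0*(-3 + 3) = 5 + 0*0 = 5 + 0 = 5)
y = -5/8 (y = 5/(-5 - 3) = 5/(-8) = 5*(-1/8) = -5/8 ≈ -0.62500)
(O(17 - 7) + z)*y = ((-5 + (17 - 7)) + 163)*(-5/8) = ((-5 + 10) + 163)*(-5/8) = (5 + 163)*(-5/8) = 168*(-5/8) = -105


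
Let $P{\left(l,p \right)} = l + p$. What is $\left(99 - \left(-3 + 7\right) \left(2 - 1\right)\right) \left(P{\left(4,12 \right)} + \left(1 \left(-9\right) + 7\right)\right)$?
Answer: $1330$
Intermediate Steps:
$\left(99 - \left(-3 + 7\right) \left(2 - 1\right)\right) \left(P{\left(4,12 \right)} + \left(1 \left(-9\right) + 7\right)\right) = \left(99 - \left(-3 + 7\right) \left(2 - 1\right)\right) \left(\left(4 + 12\right) + \left(1 \left(-9\right) + 7\right)\right) = \left(99 - 4 \left(2 - 1\right)\right) \left(16 + \left(-9 + 7\right)\right) = \left(99 - 4 \cdot 1\right) \left(16 - 2\right) = \left(99 - 4\right) 14 = 95 \cdot 14 = 1330$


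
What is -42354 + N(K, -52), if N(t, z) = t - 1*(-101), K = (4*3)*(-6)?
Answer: -42325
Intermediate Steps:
K = -72 (K = 12*(-6) = -72)
N(t, z) = 101 + t (N(t, z) = t + 101 = 101 + t)
-42354 + N(K, -52) = -42354 + (101 - 72) = -42354 + 29 = -42325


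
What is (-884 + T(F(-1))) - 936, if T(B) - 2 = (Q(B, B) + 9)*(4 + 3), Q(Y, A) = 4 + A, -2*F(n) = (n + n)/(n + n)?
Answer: -3461/2 ≈ -1730.5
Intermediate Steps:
F(n) = -½ (F(n) = -(n + n)/(2*(n + n)) = -2*n/(2*(2*n)) = -2*n*1/(2*n)/2 = -½*1 = -½)
T(B) = 93 + 7*B (T(B) = 2 + ((4 + B) + 9)*(4 + 3) = 2 + (13 + B)*7 = 2 + (91 + 7*B) = 93 + 7*B)
(-884 + T(F(-1))) - 936 = (-884 + (93 + 7*(-½))) - 936 = (-884 + (93 - 7/2)) - 936 = (-884 + 179/2) - 936 = -1589/2 - 936 = -3461/2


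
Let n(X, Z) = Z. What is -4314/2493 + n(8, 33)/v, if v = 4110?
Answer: -1960919/1138470 ≈ -1.7224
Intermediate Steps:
-4314/2493 + n(8, 33)/v = -4314/2493 + 33/4110 = -4314*1/2493 + 33*(1/4110) = -1438/831 + 11/1370 = -1960919/1138470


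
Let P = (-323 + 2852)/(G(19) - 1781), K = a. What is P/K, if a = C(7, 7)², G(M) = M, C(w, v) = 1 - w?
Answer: -281/7048 ≈ -0.039869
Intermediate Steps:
a = 36 (a = (1 - 1*7)² = (1 - 7)² = (-6)² = 36)
K = 36
P = -2529/1762 (P = (-323 + 2852)/(19 - 1781) = 2529/(-1762) = 2529*(-1/1762) = -2529/1762 ≈ -1.4353)
P/K = -2529/1762/36 = -2529/1762*1/36 = -281/7048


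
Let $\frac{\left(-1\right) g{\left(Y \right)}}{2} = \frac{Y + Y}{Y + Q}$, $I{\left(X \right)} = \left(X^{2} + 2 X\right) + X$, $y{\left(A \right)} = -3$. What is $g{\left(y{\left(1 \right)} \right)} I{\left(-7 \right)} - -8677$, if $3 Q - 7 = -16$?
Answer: $8621$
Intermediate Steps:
$Q = -3$ ($Q = \frac{7}{3} + \frac{1}{3} \left(-16\right) = \frac{7}{3} - \frac{16}{3} = -3$)
$I{\left(X \right)} = X^{2} + 3 X$
$g{\left(Y \right)} = - \frac{4 Y}{-3 + Y}$ ($g{\left(Y \right)} = - 2 \frac{Y + Y}{Y - 3} = - 2 \frac{2 Y}{-3 + Y} = - \frac{4 Y}{-3 + Y}$)
$g{\left(y{\left(1 \right)} \right)} I{\left(-7 \right)} - -8677 = \left(-4\right) \left(-3\right) \frac{1}{-3 - 3} \left(- 7 \left(3 - 7\right)\right) - -8677 = \left(-4\right) \left(-3\right) \frac{1}{-6} \left(\left(-7\right) \left(-4\right)\right) + 8677 = \left(-4\right) \left(-3\right) \left(- \frac{1}{6}\right) 28 + 8677 = \left(-2\right) 28 + 8677 = -56 + 8677 = 8621$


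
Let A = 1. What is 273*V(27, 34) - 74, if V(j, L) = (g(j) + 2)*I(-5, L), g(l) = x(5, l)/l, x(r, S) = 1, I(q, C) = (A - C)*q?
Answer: 275053/3 ≈ 91684.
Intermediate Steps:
I(q, C) = q*(1 - C) (I(q, C) = (1 - C)*q = q*(1 - C))
g(l) = 1/l
V(j, L) = (-5 + 5*L)*(2 + 1/j) (V(j, L) = (1/j + 2)*(-5*(1 - L)) = (2 + 1/j)*(-5 + 5*L) = (-5 + 5*L)*(2 + 1/j))
273*V(27, 34) - 74 = 273*(5*(1 + 2*27)*(-1 + 34)/27) - 74 = 273*(5*(1/27)*(1 + 54)*33) - 74 = 273*(5*(1/27)*55*33) - 74 = 273*(3025/9) - 74 = 275275/3 - 74 = 275053/3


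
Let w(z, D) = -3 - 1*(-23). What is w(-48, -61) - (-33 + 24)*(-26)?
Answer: -214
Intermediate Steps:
w(z, D) = 20 (w(z, D) = -3 + 23 = 20)
w(-48, -61) - (-33 + 24)*(-26) = 20 - (-33 + 24)*(-26) = 20 - (-9)*(-26) = 20 - 1*234 = 20 - 234 = -214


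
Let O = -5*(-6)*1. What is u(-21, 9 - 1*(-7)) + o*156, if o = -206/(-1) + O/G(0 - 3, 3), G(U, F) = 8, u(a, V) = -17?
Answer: 32704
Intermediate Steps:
O = 30 (O = 30*1 = 30)
o = 839/4 (o = -206/(-1) + 30/8 = -206*(-1) + 30*(⅛) = 206 + 15/4 = 839/4 ≈ 209.75)
u(-21, 9 - 1*(-7)) + o*156 = -17 + (839/4)*156 = -17 + 32721 = 32704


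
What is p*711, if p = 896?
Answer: 637056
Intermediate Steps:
p*711 = 896*711 = 637056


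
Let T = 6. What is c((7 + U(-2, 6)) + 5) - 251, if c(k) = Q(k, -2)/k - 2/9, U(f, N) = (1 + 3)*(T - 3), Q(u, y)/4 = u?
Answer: -2225/9 ≈ -247.22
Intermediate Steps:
Q(u, y) = 4*u
U(f, N) = 12 (U(f, N) = (1 + 3)*(6 - 3) = 4*3 = 12)
c(k) = 34/9 (c(k) = (4*k)/k - 2/9 = 4 - 2*⅑ = 4 - 2/9 = 34/9)
c((7 + U(-2, 6)) + 5) - 251 = 34/9 - 251 = -2225/9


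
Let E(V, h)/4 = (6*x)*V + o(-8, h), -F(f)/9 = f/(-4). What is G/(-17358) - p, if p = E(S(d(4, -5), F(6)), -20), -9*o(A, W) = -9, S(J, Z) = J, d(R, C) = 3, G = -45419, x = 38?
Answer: -4319591/1578 ≈ -2737.4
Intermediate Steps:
F(f) = 9*f/4 (F(f) = -9*f/(-4) = -9*f*(-1)/4 = -(-9)*f/4 = 9*f/4)
o(A, W) = 1 (o(A, W) = -⅑*(-9) = 1)
E(V, h) = 4 + 912*V (E(V, h) = 4*((6*38)*V + 1) = 4*(228*V + 1) = 4*(1 + 228*V) = 4 + 912*V)
p = 2740 (p = 4 + 912*3 = 4 + 2736 = 2740)
G/(-17358) - p = -45419/(-17358) - 1*2740 = -45419*(-1/17358) - 2740 = 4129/1578 - 2740 = -4319591/1578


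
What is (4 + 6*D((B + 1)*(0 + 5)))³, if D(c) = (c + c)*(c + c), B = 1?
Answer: 13893235264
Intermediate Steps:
D(c) = 4*c² (D(c) = (2*c)*(2*c) = 4*c²)
(4 + 6*D((B + 1)*(0 + 5)))³ = (4 + 6*(4*((1 + 1)*(0 + 5))²))³ = (4 + 6*(4*(2*5)²))³ = (4 + 6*(4*10²))³ = (4 + 6*(4*100))³ = (4 + 6*400)³ = (4 + 2400)³ = 2404³ = 13893235264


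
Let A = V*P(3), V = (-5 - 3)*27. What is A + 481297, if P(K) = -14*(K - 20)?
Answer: 429889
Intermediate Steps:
P(K) = 280 - 14*K (P(K) = -14*(-20 + K) = 280 - 14*K)
V = -216 (V = -8*27 = -216)
A = -51408 (A = -216*(280 - 14*3) = -216*(280 - 42) = -216*238 = -51408)
A + 481297 = -51408 + 481297 = 429889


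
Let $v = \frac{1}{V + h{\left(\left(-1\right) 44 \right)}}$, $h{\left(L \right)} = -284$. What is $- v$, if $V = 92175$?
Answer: $- \frac{1}{91891} \approx -1.0882 \cdot 10^{-5}$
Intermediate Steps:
$v = \frac{1}{91891}$ ($v = \frac{1}{92175 - 284} = \frac{1}{91891} \approx 1.0882 \cdot 10^{-5}$)
$- v = \left(-1\right) \frac{1}{91891} = - \frac{1}{91891}$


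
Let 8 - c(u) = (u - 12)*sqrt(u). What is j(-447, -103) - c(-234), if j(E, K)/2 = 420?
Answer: 832 - 738*I*sqrt(26) ≈ 832.0 - 3763.1*I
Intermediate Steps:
j(E, K) = 840 (j(E, K) = 2*420 = 840)
c(u) = 8 - sqrt(u)*(-12 + u) (c(u) = 8 - (u - 12)*sqrt(u) = 8 - (-12 + u)*sqrt(u) = 8 - sqrt(u)*(-12 + u))
j(-447, -103) - c(-234) = 840 - (8 - (-234)**(3/2) + 12*sqrt(-234)) = 840 - (8 - (-702)*I*sqrt(26) + 12*(3*I*sqrt(26))) = 840 - (8 + 702*I*sqrt(26) + 36*I*sqrt(26)) = 840 - (8 + 738*I*sqrt(26)) = 840 + (-8 - 738*I*sqrt(26)) = 832 - 738*I*sqrt(26)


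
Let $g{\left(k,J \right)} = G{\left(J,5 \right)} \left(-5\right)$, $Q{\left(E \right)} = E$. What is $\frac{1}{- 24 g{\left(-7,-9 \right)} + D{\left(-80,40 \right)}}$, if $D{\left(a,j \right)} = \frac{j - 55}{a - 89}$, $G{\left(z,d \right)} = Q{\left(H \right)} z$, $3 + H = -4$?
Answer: $\frac{169}{1277655} \approx 0.00013227$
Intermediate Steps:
$H = -7$ ($H = -3 - 4 = -7$)
$G{\left(z,d \right)} = - 7 z$
$D{\left(a,j \right)} = \frac{-55 + j}{-89 + a}$
$g{\left(k,J \right)} = 35 J$ ($g{\left(k,J \right)} = - 7 J \left(-5\right) = 35 J$)
$\frac{1}{- 24 g{\left(-7,-9 \right)} + D{\left(-80,40 \right)}} = \frac{1}{- 24 \cdot 35 \left(-9\right) + \frac{-55 + 40}{-89 - 80}} = \frac{1}{\left(-24\right) \left(-315\right) + \frac{1}{-169} \left(-15\right)} = \frac{1}{7560 - - \frac{15}{169}} = \frac{1}{7560 + \frac{15}{169}} = \frac{1}{\frac{1277655}{169}} = \frac{169}{1277655}$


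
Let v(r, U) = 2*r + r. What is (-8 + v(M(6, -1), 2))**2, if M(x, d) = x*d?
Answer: 676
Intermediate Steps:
M(x, d) = d*x
v(r, U) = 3*r
(-8 + v(M(6, -1), 2))**2 = (-8 + 3*(-1*6))**2 = (-8 + 3*(-6))**2 = (-8 - 18)**2 = (-26)**2 = 676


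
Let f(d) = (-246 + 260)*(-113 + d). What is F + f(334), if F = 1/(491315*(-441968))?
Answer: 671848201504479/217145507920 ≈ 3094.0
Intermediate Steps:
f(d) = -1582 + 14*d (f(d) = 14*(-113 + d) = -1582 + 14*d)
F = -1/217145507920 (F = (1/491315)*(-1/441968) = -1/217145507920 ≈ -4.6052e-12)
F + f(334) = -1/217145507920 + (-1582 + 14*334) = -1/217145507920 + (-1582 + 4676) = -1/217145507920 + 3094 = 671848201504479/217145507920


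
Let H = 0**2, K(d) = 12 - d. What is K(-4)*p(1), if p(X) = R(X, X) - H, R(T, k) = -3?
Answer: -48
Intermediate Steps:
H = 0
p(X) = -3 (p(X) = -3 - 1*0 = -3 + 0 = -3)
K(-4)*p(1) = (12 - 1*(-4))*(-3) = (12 + 4)*(-3) = 16*(-3) = -48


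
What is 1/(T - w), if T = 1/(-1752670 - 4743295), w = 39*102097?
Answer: -6495965/25865523005596 ≈ -2.5114e-7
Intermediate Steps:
w = 3981783
T = -1/6495965 (T = 1/(-6495965) = -1/6495965 ≈ -1.5394e-7)
1/(T - w) = 1/(-1/6495965 - 1*3981783) = 1/(-1/6495965 - 3981783) = 1/(-25865523005596/6495965) = -6495965/25865523005596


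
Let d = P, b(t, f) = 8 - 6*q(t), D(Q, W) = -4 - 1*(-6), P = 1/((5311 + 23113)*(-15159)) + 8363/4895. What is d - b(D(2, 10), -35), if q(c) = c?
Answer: 1094551228763/191741340120 ≈ 5.7085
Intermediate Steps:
P = 327585868283/191741340120 (P = -1/15159/28424 + 8363*(1/4895) = (1/28424)*(-1/15159) + 8363/4895 = -1/430879416 + 8363/4895 = 327585868283/191741340120 ≈ 1.7085)
D(Q, W) = 2 (D(Q, W) = -4 + 6 = 2)
b(t, f) = 8 - 6*t
d = 327585868283/191741340120 ≈ 1.7085
d - b(D(2, 10), -35) = 327585868283/191741340120 - (8 - 6*2) = 327585868283/191741340120 - (8 - 12) = 327585868283/191741340120 - 1*(-4) = 327585868283/191741340120 + 4 = 1094551228763/191741340120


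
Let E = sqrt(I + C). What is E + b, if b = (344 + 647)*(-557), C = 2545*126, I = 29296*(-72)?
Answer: -551987 + 9*I*sqrt(22082) ≈ -5.5199e+5 + 1337.4*I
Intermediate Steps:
I = -2109312
C = 320670
b = -551987 (b = 991*(-557) = -551987)
E = 9*I*sqrt(22082) (E = sqrt(-2109312 + 320670) = sqrt(-1788642) = 9*I*sqrt(22082) ≈ 1337.4*I)
E + b = 9*I*sqrt(22082) - 551987 = -551987 + 9*I*sqrt(22082)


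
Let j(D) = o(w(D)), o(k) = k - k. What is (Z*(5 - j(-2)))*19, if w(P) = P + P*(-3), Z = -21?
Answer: -1995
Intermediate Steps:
w(P) = -2*P (w(P) = P - 3*P = -2*P)
o(k) = 0
j(D) = 0
(Z*(5 - j(-2)))*19 = -21*(5 - 1*0)*19 = -21*(5 + 0)*19 = -21*5*19 = -105*19 = -1995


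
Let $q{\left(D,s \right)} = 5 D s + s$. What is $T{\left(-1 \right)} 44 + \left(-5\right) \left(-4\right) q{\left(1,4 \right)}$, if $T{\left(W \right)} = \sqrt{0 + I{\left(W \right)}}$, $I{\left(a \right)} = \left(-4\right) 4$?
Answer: $480 + 176 i \approx 480.0 + 176.0 i$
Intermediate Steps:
$I{\left(a \right)} = -16$
$q{\left(D,s \right)} = s + 5 D s$ ($q{\left(D,s \right)} = 5 D s + s = s + 5 D s$)
$T{\left(W \right)} = 4 i$ ($T{\left(W \right)} = \sqrt{0 - 16} = \sqrt{-16} = 4 i$)
$T{\left(-1 \right)} 44 + \left(-5\right) \left(-4\right) q{\left(1,4 \right)} = 4 i 44 + \left(-5\right) \left(-4\right) 4 \left(1 + 5 \cdot 1\right) = 176 i + 20 \cdot 4 \left(1 + 5\right) = 176 i + 20 \cdot 4 \cdot 6 = 176 i + 20 \cdot 24 = 176 i + 480 = 480 + 176 i$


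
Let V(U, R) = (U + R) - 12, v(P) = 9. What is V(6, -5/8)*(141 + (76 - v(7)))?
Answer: -1378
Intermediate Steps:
V(U, R) = -12 + R + U (V(U, R) = (R + U) - 12 = -12 + R + U)
V(6, -5/8)*(141 + (76 - v(7))) = (-12 - 5/8 + 6)*(141 + (76 - 1*9)) = (-12 - 5*⅛ + 6)*(141 + (76 - 9)) = (-12 - 5/8 + 6)*(141 + 67) = -53/8*208 = -1378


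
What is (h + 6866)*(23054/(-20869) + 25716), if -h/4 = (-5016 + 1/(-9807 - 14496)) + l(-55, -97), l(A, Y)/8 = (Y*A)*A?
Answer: 122810975407887825100/507179307 ≈ 2.4215e+11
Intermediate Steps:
l(A, Y) = 8*Y*A² (l(A, Y) = 8*((Y*A)*A) = 8*((A*Y)*A) = 8*(Y*A²) = 8*Y*A²)
h = 228683064196/24303 (h = -4*((-5016 + 1/(-9807 - 14496)) + 8*(-97)*(-55)²) = -4*((-5016 + 1/(-24303)) + 8*(-97)*3025) = -4*((-5016 - 1/24303) - 2347400) = -4*(-121903849/24303 - 2347400) = -4*(-57170766049/24303) = 228683064196/24303 ≈ 9.4097e+6)
(h + 6866)*(23054/(-20869) + 25716) = (228683064196/24303 + 6866)*(23054/(-20869) + 25716) = 228849928594*(23054*(-1/20869) + 25716)/24303 = 228849928594*(-23054/20869 + 25716)/24303 = (228849928594/24303)*(536644150/20869) = 122810975407887825100/507179307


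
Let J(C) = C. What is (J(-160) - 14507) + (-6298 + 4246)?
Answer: -16719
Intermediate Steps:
(J(-160) - 14507) + (-6298 + 4246) = (-160 - 14507) + (-6298 + 4246) = -14667 - 2052 = -16719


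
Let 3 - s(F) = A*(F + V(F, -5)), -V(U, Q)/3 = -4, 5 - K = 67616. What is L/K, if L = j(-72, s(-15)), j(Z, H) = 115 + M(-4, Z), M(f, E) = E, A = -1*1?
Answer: -43/67611 ≈ -0.00063599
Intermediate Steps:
K = -67611 (K = 5 - 1*67616 = 5 - 67616 = -67611)
V(U, Q) = 12 (V(U, Q) = -3*(-4) = 12)
A = -1
s(F) = 15 + F (s(F) = 3 - (-1)*(F + 12) = 3 - (-1)*(12 + F) = 3 - (-12 - F) = 3 + (12 + F) = 15 + F)
j(Z, H) = 115 + Z
L = 43 (L = 115 - 72 = 43)
L/K = 43/(-67611) = 43*(-1/67611) = -43/67611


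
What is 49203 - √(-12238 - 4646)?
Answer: 49203 - 6*I*√469 ≈ 49203.0 - 129.94*I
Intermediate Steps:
49203 - √(-12238 - 4646) = 49203 - √(-16884) = 49203 - 6*I*√469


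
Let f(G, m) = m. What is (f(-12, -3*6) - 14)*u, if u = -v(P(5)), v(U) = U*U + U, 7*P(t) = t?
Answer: 1920/49 ≈ 39.184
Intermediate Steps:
P(t) = t/7
v(U) = U + U² (v(U) = U² + U = U + U²)
u = -60/49 (u = -(⅐)*5*(1 + (⅐)*5) = -5*(1 + 5/7)/7 = -5*12/(7*7) = -1*60/49 = -60/49 ≈ -1.2245)
(f(-12, -3*6) - 14)*u = (-3*6 - 14)*(-60/49) = (-18 - 14)*(-60/49) = -32*(-60/49) = 1920/49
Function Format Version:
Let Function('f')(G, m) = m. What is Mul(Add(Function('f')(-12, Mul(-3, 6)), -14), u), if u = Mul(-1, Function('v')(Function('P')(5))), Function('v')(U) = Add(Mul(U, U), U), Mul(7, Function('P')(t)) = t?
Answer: Rational(1920, 49) ≈ 39.184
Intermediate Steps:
Function('P')(t) = Mul(Rational(1, 7), t)
Function('v')(U) = Add(U, Pow(U, 2)) (Function('v')(U) = Add(Pow(U, 2), U) = Add(U, Pow(U, 2)))
u = Rational(-60, 49) (u = Mul(-1, Mul(Mul(Rational(1, 7), 5), Add(1, Mul(Rational(1, 7), 5)))) = Mul(-1, Mul(Rational(5, 7), Add(1, Rational(5, 7)))) = Mul(-1, Mul(Rational(5, 7), Rational(12, 7))) = Mul(-1, Rational(60, 49)) = Rational(-60, 49) ≈ -1.2245)
Mul(Add(Function('f')(-12, Mul(-3, 6)), -14), u) = Mul(Add(Mul(-3, 6), -14), Rational(-60, 49)) = Mul(Add(-18, -14), Rational(-60, 49)) = Mul(-32, Rational(-60, 49)) = Rational(1920, 49)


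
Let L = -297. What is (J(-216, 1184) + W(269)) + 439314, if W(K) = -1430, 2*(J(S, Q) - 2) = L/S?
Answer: 7006187/16 ≈ 4.3789e+5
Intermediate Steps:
J(S, Q) = 2 - 297/(2*S) (J(S, Q) = 2 + (-297/S)/2 = 2 - 297/(2*S))
(J(-216, 1184) + W(269)) + 439314 = ((2 - 297/2/(-216)) - 1430) + 439314 = ((2 - 297/2*(-1/216)) - 1430) + 439314 = ((2 + 11/16) - 1430) + 439314 = (43/16 - 1430) + 439314 = -22837/16 + 439314 = 7006187/16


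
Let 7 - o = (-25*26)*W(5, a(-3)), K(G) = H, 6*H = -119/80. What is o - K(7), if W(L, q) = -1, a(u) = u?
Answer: -308521/480 ≈ -642.75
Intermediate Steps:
H = -119/480 (H = (-119/80)/6 = (-119*1/80)/6 = (⅙)*(-119/80) = -119/480 ≈ -0.24792)
K(G) = -119/480
o = -643 (o = 7 - (-25*26)*(-1) = 7 - (-650)*(-1) = 7 - 1*650 = 7 - 650 = -643)
o - K(7) = -643 - 1*(-119/480) = -643 + 119/480 = -308521/480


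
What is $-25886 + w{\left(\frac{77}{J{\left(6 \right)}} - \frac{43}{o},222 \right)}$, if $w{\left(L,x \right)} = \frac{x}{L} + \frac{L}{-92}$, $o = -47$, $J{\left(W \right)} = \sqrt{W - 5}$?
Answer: $- \frac{102464962499}{3958622} \approx -25884.0$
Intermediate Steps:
$J{\left(W \right)} = \sqrt{-5 + W}$
$w{\left(L,x \right)} = - \frac{L}{92} + \frac{x}{L}$ ($w{\left(L,x \right)} = \frac{x}{L} + L \left(- \frac{1}{92}\right) = \frac{x}{L} - \frac{L}{92} = - \frac{L}{92} + \frac{x}{L}$)
$-25886 + w{\left(\frac{77}{J{\left(6 \right)}} - \frac{43}{o},222 \right)} = -25886 + \left(- \frac{\frac{77}{\sqrt{-5 + 6}} - \frac{43}{-47}}{92} + \frac{222}{\frac{77}{\sqrt{-5 + 6}} - \frac{43}{-47}}\right) = -25886 + \left(- \frac{\frac{77}{\sqrt{1}} - - \frac{43}{47}}{92} + \frac{222}{\frac{77}{\sqrt{1}} - - \frac{43}{47}}\right) = -25886 + \left(- \frac{\frac{77}{1} + \frac{43}{47}}{92} + \frac{222}{\frac{77}{1} + \frac{43}{47}}\right) = -25886 + \left(- \frac{77 \cdot 1 + \frac{43}{47}}{92} + \frac{222}{77 \cdot 1 + \frac{43}{47}}\right) = -25886 + \left(- \frac{77 + \frac{43}{47}}{92} + \frac{222}{77 + \frac{43}{47}}\right) = -25886 + \left(\left(- \frac{1}{92}\right) \frac{3662}{47} + \frac{222}{\frac{3662}{47}}\right) = -25886 + \left(- \frac{1831}{2162} + 222 \cdot \frac{47}{3662}\right) = -25886 + \left(- \frac{1831}{2162} + \frac{5217}{1831}\right) = -25886 + \frac{7926593}{3958622} = - \frac{102464962499}{3958622}$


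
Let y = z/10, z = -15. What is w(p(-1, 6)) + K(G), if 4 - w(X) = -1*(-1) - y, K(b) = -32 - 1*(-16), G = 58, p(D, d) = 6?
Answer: -29/2 ≈ -14.500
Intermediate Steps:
y = -3/2 (y = -15/10 = -15*⅒ = -3/2 ≈ -1.5000)
K(b) = -16 (K(b) = -32 + 16 = -16)
w(X) = 3/2 (w(X) = 4 - (-1*(-1) - 1*(-3/2)) = 4 - (1 + 3/2) = 4 - 1*5/2 = 4 - 5/2 = 3/2)
w(p(-1, 6)) + K(G) = 3/2 - 16 = -29/2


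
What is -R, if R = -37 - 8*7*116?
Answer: 6533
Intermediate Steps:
R = -6533 (R = -37 - 56*116 = -37 - 6496 = -6533)
-R = -1*(-6533) = 6533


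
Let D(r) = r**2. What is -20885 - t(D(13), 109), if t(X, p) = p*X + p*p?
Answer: -51187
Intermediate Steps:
t(X, p) = p**2 + X*p (t(X, p) = X*p + p**2 = p**2 + X*p)
-20885 - t(D(13), 109) = -20885 - 109*(13**2 + 109) = -20885 - 109*(169 + 109) = -20885 - 109*278 = -20885 - 1*30302 = -20885 - 30302 = -51187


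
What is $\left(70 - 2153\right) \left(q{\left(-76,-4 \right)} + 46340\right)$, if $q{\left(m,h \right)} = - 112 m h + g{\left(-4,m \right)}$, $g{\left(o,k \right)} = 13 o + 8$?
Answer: $-25512584$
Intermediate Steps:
$g{\left(o,k \right)} = 8 + 13 o$
$q{\left(m,h \right)} = -44 - 112 h m$ ($q{\left(m,h \right)} = - 112 m h + \left(8 + 13 \left(-4\right)\right) = - 112 h m + \left(8 - 52\right) = - 112 h m - 44 = -44 - 112 h m$)
$\left(70 - 2153\right) \left(q{\left(-76,-4 \right)} + 46340\right) = \left(70 - 2153\right) \left(\left(-44 - \left(-448\right) \left(-76\right)\right) + 46340\right) = - 2083 \left(\left(-44 - 34048\right) + 46340\right) = - 2083 \left(-34092 + 46340\right) = \left(-2083\right) 12248 = -25512584$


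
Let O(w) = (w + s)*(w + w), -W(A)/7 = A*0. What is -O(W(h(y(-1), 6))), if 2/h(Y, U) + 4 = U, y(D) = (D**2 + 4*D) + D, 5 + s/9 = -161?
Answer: 0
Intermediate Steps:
s = -1494 (s = -45 + 9*(-161) = -45 - 1449 = -1494)
y(D) = D**2 + 5*D
h(Y, U) = 2/(-4 + U)
W(A) = 0 (W(A) = -7*A*0 = -7*0 = 0)
O(w) = 2*w*(-1494 + w) (O(w) = (w - 1494)*(w + w) = (-1494 + w)*(2*w) = 2*w*(-1494 + w))
-O(W(h(y(-1), 6))) = -2*0*(-1494 + 0) = -2*0*(-1494) = -1*0 = 0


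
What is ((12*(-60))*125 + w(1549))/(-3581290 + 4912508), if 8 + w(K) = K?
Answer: -12637/190174 ≈ -0.066450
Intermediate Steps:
w(K) = -8 + K
((12*(-60))*125 + w(1549))/(-3581290 + 4912508) = ((12*(-60))*125 + (-8 + 1549))/(-3581290 + 4912508) = (-720*125 + 1541)/1331218 = (-90000 + 1541)*(1/1331218) = -88459*1/1331218 = -12637/190174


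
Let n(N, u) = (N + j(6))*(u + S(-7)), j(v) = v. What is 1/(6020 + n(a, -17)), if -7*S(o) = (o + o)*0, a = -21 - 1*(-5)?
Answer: 1/6190 ≈ 0.00016155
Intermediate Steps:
a = -16 (a = -21 + 5 = -16)
S(o) = 0 (S(o) = -(o + o)*0/7 = -2*o*0/7 = -⅐*0 = 0)
n(N, u) = u*(6 + N) (n(N, u) = (N + 6)*(u + 0) = (6 + N)*u = u*(6 + N))
1/(6020 + n(a, -17)) = 1/(6020 - 17*(6 - 16)) = 1/(6020 - 17*(-10)) = 1/(6020 + 170) = 1/6190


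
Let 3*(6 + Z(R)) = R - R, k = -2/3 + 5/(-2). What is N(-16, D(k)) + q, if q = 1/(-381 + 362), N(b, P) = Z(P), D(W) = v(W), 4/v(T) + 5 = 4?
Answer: -115/19 ≈ -6.0526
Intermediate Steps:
v(T) = -4 (v(T) = 4/(-5 + 4) = 4/(-1) = 4*(-1) = -4)
k = -19/6 (k = -2*⅓ + 5*(-½) = -⅔ - 5/2 = -19/6 ≈ -3.1667)
D(W) = -4
Z(R) = -6 (Z(R) = -6 + (R - R)/3 = -6 + (⅓)*0 = -6 + 0 = -6)
N(b, P) = -6
q = -1/19 (q = 1/(-19) = -1/19 ≈ -0.052632)
N(-16, D(k)) + q = -6 - 1/19 = -115/19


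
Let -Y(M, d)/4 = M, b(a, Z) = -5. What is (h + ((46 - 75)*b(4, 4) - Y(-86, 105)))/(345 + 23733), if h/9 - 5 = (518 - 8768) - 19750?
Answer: -126077/12039 ≈ -10.472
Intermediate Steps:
Y(M, d) = -4*M
h = -251955 (h = 45 + 9*((518 - 8768) - 19750) = 45 + 9*(-8250 - 19750) = 45 + 9*(-28000) = 45 - 252000 = -251955)
(h + ((46 - 75)*b(4, 4) - Y(-86, 105)))/(345 + 23733) = (-251955 + ((46 - 75)*(-5) - (-4)*(-86)))/(345 + 23733) = (-251955 + (-29*(-5) - 1*344))/24078 = (-251955 + (145 - 344))*(1/24078) = (-251955 - 199)*(1/24078) = -252154*1/24078 = -126077/12039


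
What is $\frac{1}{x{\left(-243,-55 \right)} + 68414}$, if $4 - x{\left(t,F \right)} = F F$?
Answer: $\frac{1}{65393} \approx 1.5292 \cdot 10^{-5}$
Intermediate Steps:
$x{\left(t,F \right)} = 4 - F^{2}$ ($x{\left(t,F \right)} = 4 - F F = 4 - F^{2}$)
$\frac{1}{x{\left(-243,-55 \right)} + 68414} = \frac{1}{\left(4 - \left(-55\right)^{2}\right) + 68414} = \frac{1}{\left(4 - 3025\right) + 68414} = \frac{1}{-3021 + 68414} = \frac{1}{65393}$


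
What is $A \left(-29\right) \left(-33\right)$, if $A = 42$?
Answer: $40194$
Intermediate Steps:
$A \left(-29\right) \left(-33\right) = 42 \left(-29\right) \left(-33\right) = \left(-1218\right) \left(-33\right) = 40194$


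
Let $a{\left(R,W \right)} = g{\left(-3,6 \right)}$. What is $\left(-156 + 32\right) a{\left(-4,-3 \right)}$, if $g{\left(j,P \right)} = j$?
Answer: $372$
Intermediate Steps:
$a{\left(R,W \right)} = -3$
$\left(-156 + 32\right) a{\left(-4,-3 \right)} = \left(-156 + 32\right) \left(-3\right) = \left(-124\right) \left(-3\right) = 372$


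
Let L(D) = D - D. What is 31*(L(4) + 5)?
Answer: 155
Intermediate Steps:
L(D) = 0
31*(L(4) + 5) = 31*(0 + 5) = 31*5 = 155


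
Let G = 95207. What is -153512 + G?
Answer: -58305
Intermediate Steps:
-153512 + G = -153512 + 95207 = -58305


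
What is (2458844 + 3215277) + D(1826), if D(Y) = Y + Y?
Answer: 5677773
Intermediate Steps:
D(Y) = 2*Y
(2458844 + 3215277) + D(1826) = (2458844 + 3215277) + 2*1826 = 5674121 + 3652 = 5677773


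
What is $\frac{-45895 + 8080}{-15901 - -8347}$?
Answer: $\frac{12605}{2518} \approx 5.006$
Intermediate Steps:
$\frac{-45895 + 8080}{-15901 - -8347} = - \frac{37815}{-15901 + \left(13328 - 4981\right)} = - \frac{37815}{-15901 + 8347} = - \frac{37815}{-7554} = \left(-37815\right) \left(- \frac{1}{7554}\right) = \frac{12605}{2518}$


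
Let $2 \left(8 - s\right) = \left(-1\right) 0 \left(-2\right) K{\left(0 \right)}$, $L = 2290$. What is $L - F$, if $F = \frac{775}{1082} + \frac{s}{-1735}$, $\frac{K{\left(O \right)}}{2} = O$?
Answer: $\frac{4297612331}{1877270} \approx 2289.3$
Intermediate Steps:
$K{\left(O \right)} = 2 O$
$s = 8$ ($s = 8 - \frac{\left(-1\right) 0 \left(-2\right) 2 \cdot 0}{2} = 8 - \frac{0 \left(-2\right) 0}{2} = 8 - \frac{0 \cdot 0}{2} = 8 - 0 = 8 + 0 = 8$)
$F = \frac{1335969}{1877270}$ ($F = \frac{775}{1082} + \frac{8}{-1735} = 775 \cdot \frac{1}{1082} + 8 \left(- \frac{1}{1735}\right) = \frac{775}{1082} - \frac{8}{1735} = \frac{1335969}{1877270} \approx 0.71166$)
$L - F = 2290 - \frac{1335969}{1877270} = \frac{4297612331}{1877270}$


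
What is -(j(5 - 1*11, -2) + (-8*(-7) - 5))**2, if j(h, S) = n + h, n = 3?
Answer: -2304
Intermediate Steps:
j(h, S) = 3 + h
-(j(5 - 1*11, -2) + (-8*(-7) - 5))**2 = -((3 + (5 - 1*11)) + (-8*(-7) - 5))**2 = -((3 + (5 - 11)) + (56 - 5))**2 = -((3 - 6) + 51)**2 = -(-3 + 51)**2 = -1*48**2 = -1*2304 = -2304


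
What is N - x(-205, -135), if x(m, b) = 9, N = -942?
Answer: -951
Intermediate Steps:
N - x(-205, -135) = -942 - 1*9 = -942 - 9 = -951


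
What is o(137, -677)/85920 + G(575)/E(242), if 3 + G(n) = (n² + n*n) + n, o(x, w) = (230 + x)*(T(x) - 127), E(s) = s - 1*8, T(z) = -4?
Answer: 9475416037/3350880 ≈ 2827.7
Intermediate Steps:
E(s) = -8 + s (E(s) = s - 8 = -8 + s)
o(x, w) = -30130 - 131*x (o(x, w) = (230 + x)*(-4 - 127) = (230 + x)*(-131) = -30130 - 131*x)
G(n) = -3 + n + 2*n² (G(n) = -3 + ((n² + n*n) + n) = -3 + ((n² + n²) + n) = -3 + (2*n² + n) = -3 + (n + 2*n²) = -3 + n + 2*n²)
o(137, -677)/85920 + G(575)/E(242) = (-30130 - 131*137)/85920 + (-3 + 575 + 2*575²)/(-8 + 242) = (-30130 - 17947)*(1/85920) + (-3 + 575 + 2*330625)/234 = -48077*1/85920 + (-3 + 575 + 661250)*(1/234) = -48077/85920 + 661822*(1/234) = -48077/85920 + 330911/117 = 9475416037/3350880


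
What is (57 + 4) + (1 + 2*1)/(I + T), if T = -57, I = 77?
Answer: 1223/20 ≈ 61.150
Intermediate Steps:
(57 + 4) + (1 + 2*1)/(I + T) = (57 + 4) + (1 + 2*1)/(77 - 57) = 61 + (1 + 2)/20 = 61 + 3*(1/20) = 61 + 3/20 = 1223/20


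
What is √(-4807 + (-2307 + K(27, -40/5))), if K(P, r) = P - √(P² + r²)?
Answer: √(-7087 - √793) ≈ 84.351*I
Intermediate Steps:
√(-4807 + (-2307 + K(27, -40/5))) = √(-4807 + (-2307 + (27 - √(27² + (-40/5)²)))) = √(-4807 + (-2307 + (27 - √(729 + (-40*⅕)²)))) = √(-4807 + (-2307 + (27 - √(729 + (-8)²)))) = √(-4807 + (-2307 + (27 - √(729 + 64)))) = √(-4807 + (-2307 + (27 - √793))) = √(-4807 + (-2280 - √793)) = √(-7087 - √793)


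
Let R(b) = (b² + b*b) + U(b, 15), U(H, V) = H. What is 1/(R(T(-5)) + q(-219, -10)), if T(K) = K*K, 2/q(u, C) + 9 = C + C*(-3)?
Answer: 11/14027 ≈ 0.00078420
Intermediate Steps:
q(u, C) = 2/(-9 - 2*C) (q(u, C) = 2/(-9 + (C + C*(-3))) = 2/(-9 + (C - 3*C)) = 2/(-9 - 2*C))
T(K) = K²
R(b) = b + 2*b² (R(b) = (b² + b*b) + b = (b² + b²) + b = 2*b² + b = b + 2*b²)
1/(R(T(-5)) + q(-219, -10)) = 1/((-5)²*(1 + 2*(-5)²) - 2/(9 + 2*(-10))) = 1/(25*(1 + 2*25) - 2/(9 - 20)) = 1/(25*(1 + 50) - 2/(-11)) = 1/(25*51 - 2*(-1/11)) = 1/(1275 + 2/11) = 1/(14027/11) = 11/14027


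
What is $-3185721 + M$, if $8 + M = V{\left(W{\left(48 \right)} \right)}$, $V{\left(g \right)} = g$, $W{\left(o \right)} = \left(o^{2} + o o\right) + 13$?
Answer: $-3181108$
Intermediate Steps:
$W{\left(o \right)} = 13 + 2 o^{2}$ ($W{\left(o \right)} = \left(o^{2} + o^{2}\right) + 13 = 2 o^{2} + 13 = 13 + 2 o^{2}$)
$M = 4613$ ($M = -8 + \left(13 + 2 \cdot 48^{2}\right) = -8 + \left(13 + 2 \cdot 2304\right) = -8 + \left(13 + 4608\right) = -8 + 4621 = 4613$)
$-3185721 + M = -3185721 + 4613 = -3181108$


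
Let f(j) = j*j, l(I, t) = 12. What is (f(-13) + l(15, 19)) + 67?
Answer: 248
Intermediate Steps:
f(j) = j²
(f(-13) + l(15, 19)) + 67 = ((-13)² + 12) + 67 = (169 + 12) + 67 = 181 + 67 = 248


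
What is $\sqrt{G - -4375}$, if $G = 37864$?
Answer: $\sqrt{42239} \approx 205.52$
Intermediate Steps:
$\sqrt{G - -4375} = \sqrt{37864 - -4375} = \sqrt{37864 + 4375} = \sqrt{42239}$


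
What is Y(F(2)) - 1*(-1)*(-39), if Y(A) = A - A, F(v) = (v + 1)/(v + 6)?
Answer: -39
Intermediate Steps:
F(v) = (1 + v)/(6 + v)
Y(A) = 0
Y(F(2)) - 1*(-1)*(-39) = 0 - 1*(-1)*(-39) = 0 + 1*(-39) = 0 - 39 = -39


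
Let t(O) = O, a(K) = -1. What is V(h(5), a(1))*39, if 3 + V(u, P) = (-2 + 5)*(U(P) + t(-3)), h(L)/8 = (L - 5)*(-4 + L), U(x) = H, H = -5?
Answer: -1053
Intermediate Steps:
U(x) = -5
h(L) = 8*(-5 + L)*(-4 + L) (h(L) = 8*((L - 5)*(-4 + L)) = 8*((-5 + L)*(-4 + L)) = 8*(-5 + L)*(-4 + L))
V(u, P) = -27 (V(u, P) = -3 + (-2 + 5)*(-5 - 3) = -3 + 3*(-8) = -3 - 24 = -27)
V(h(5), a(1))*39 = -27*39 = -1053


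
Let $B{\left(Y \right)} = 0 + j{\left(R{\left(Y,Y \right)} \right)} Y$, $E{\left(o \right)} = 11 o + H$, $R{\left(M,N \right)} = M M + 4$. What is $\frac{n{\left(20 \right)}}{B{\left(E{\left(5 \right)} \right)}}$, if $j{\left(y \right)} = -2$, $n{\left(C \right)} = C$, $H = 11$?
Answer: $- \frac{5}{33} \approx -0.15152$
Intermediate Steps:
$R{\left(M,N \right)} = 4 + M^{2}$ ($R{\left(M,N \right)} = M^{2} + 4 = 4 + M^{2}$)
$E{\left(o \right)} = 11 + 11 o$ ($E{\left(o \right)} = 11 o + 11 = 11 + 11 o$)
$B{\left(Y \right)} = - 2 Y$ ($B{\left(Y \right)} = 0 - 2 Y = - 2 Y$)
$\frac{n{\left(20 \right)}}{B{\left(E{\left(5 \right)} \right)}} = \frac{20}{\left(-2\right) \left(11 + 11 \cdot 5\right)} = \frac{20}{\left(-2\right) \left(11 + 55\right)} = \frac{20}{\left(-2\right) 66} = \frac{20}{-132} = 20 \left(- \frac{1}{132}\right) = - \frac{5}{33}$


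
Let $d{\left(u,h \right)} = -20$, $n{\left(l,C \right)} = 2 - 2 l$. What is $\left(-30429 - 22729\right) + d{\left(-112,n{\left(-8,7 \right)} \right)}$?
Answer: $-53178$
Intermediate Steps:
$\left(-30429 - 22729\right) + d{\left(-112,n{\left(-8,7 \right)} \right)} = \left(-30429 - 22729\right) - 20 = -53158 - 20 = -53178$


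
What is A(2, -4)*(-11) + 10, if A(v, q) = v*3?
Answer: -56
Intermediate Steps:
A(v, q) = 3*v
A(2, -4)*(-11) + 10 = (3*2)*(-11) + 10 = 6*(-11) + 10 = -66 + 10 = -56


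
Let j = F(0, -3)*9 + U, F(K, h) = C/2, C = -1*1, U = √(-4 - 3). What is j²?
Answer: 53/4 - 9*I*√7 ≈ 13.25 - 23.812*I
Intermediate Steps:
U = I*√7 (U = √(-7) = I*√7 ≈ 2.6458*I)
C = -1
F(K, h) = -½ (F(K, h) = -1/2 = -1*½ = -½)
j = -9/2 + I*√7 (j = -½*9 + I*√7 = -9/2 + I*√7 ≈ -4.5 + 2.6458*I)
j² = (-9/2 + I*√7)²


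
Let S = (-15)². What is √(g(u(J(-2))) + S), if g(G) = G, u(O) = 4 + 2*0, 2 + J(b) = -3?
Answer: √229 ≈ 15.133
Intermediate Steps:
J(b) = -5 (J(b) = -2 - 3 = -5)
u(O) = 4 (u(O) = 4 + 0 = 4)
S = 225
√(g(u(J(-2))) + S) = √(4 + 225) = √229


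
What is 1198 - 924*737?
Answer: -679790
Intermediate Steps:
1198 - 924*737 = 1198 - 680988 = -679790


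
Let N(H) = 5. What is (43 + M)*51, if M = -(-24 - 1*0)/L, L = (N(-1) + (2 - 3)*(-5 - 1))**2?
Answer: 266577/121 ≈ 2203.1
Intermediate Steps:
L = 121 (L = (5 + (2 - 3)*(-5 - 1))**2 = (5 - 1*(-6))**2 = (5 + 6)**2 = 11**2 = 121)
M = 24/121 (M = -(-24 - 1*0)/121 = -(-24 + 0)/121 = -(-24)/121 = -1*(-24/121) = 24/121 ≈ 0.19835)
(43 + M)*51 = (43 + 24/121)*51 = (5227/121)*51 = 266577/121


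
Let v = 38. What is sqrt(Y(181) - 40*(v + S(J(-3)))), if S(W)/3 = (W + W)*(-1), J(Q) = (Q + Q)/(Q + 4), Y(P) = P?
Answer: I*sqrt(2779) ≈ 52.716*I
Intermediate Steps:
J(Q) = 2*Q/(4 + Q) (J(Q) = (2*Q)/(4 + Q) = 2*Q/(4 + Q))
S(W) = -6*W (S(W) = 3*((W + W)*(-1)) = 3*((2*W)*(-1)) = 3*(-2*W) = -6*W)
sqrt(Y(181) - 40*(v + S(J(-3)))) = sqrt(181 - 40*(38 - 12*(-3)/(4 - 3))) = sqrt(181 - 40*(38 - 12*(-3)/1)) = sqrt(181 - 40*(38 - 12*(-3))) = sqrt(181 - 40*(38 - 6*(-6))) = sqrt(181 - 40*(38 + 36)) = sqrt(181 - 40*74) = sqrt(181 - 2960) = sqrt(-2779) = I*sqrt(2779)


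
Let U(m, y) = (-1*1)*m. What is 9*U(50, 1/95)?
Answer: -450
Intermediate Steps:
U(m, y) = -m
9*U(50, 1/95) = 9*(-1*50) = 9*(-50) = -450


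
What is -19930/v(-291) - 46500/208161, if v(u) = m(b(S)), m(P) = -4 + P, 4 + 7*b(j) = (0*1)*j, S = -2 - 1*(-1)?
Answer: 4839842185/1110192 ≈ 4359.5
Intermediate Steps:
S = -1 (S = -2 + 1 = -1)
b(j) = -4/7 (b(j) = -4/7 + ((0*1)*j)/7 = -4/7 + (0*j)/7 = -4/7 + (⅐)*0 = -4/7 + 0 = -4/7)
v(u) = -32/7 (v(u) = -4 - 4/7 = -32/7)
-19930/v(-291) - 46500/208161 = -19930/(-32/7) - 46500/208161 = -19930*(-7/32) - 46500*1/208161 = 69755/16 - 15500/69387 = 4839842185/1110192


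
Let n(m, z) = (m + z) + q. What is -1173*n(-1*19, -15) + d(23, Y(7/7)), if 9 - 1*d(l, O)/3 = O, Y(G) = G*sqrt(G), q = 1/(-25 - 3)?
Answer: 1118541/28 ≈ 39948.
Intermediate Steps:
q = -1/28 (q = 1/(-28) = -1/28 ≈ -0.035714)
Y(G) = G**(3/2)
n(m, z) = -1/28 + m + z (n(m, z) = (m + z) - 1/28 = -1/28 + m + z)
d(l, O) = 27 - 3*O
-1173*n(-1*19, -15) + d(23, Y(7/7)) = -1173*(-1/28 - 1*19 - 15) + (27 - 3*(7/7)**(3/2)) = -1173*(-1/28 - 19 - 15) + (27 - 3*(7*(1/7))**(3/2)) = -1173*(-953/28) + (27 - 3*1**(3/2)) = 1117869/28 + (27 - 3*1) = 1117869/28 + (27 - 3) = 1117869/28 + 24 = 1118541/28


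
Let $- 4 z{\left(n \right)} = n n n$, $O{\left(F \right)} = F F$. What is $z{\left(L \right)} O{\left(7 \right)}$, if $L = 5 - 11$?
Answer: $2646$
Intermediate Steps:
$O{\left(F \right)} = F^{2}$
$L = -6$ ($L = 5 - 11 = -6$)
$z{\left(n \right)} = - \frac{n^{3}}{4}$ ($z{\left(n \right)} = - \frac{n n n}{4} = - \frac{n^{2} n}{4} = - \frac{n^{3}}{4}$)
$z{\left(L \right)} O{\left(7 \right)} = - \frac{\left(-6\right)^{3}}{4} \cdot 7^{2} = \left(- \frac{1}{4}\right) \left(-216\right) 49 = 54 \cdot 49 = 2646$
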